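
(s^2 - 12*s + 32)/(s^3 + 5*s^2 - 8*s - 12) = (s^2 - 12*s + 32)/(s^3 + 5*s^2 - 8*s - 12)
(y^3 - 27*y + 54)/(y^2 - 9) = (y^2 + 3*y - 18)/(y + 3)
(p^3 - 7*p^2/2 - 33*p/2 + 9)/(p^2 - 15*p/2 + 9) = (2*p^2 + 5*p - 3)/(2*p - 3)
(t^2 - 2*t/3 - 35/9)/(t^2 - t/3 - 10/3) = (t - 7/3)/(t - 2)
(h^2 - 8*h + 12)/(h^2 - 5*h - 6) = (h - 2)/(h + 1)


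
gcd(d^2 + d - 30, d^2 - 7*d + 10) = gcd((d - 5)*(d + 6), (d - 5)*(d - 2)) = d - 5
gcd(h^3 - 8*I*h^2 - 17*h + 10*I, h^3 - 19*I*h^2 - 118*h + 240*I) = h - 5*I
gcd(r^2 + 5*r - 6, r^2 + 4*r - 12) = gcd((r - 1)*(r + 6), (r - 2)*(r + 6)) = r + 6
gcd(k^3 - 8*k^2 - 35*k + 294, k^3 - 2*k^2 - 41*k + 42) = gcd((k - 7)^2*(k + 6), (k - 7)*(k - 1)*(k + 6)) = k^2 - k - 42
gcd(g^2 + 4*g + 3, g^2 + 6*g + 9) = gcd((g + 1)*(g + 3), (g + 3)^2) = g + 3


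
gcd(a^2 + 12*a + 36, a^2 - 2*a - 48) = a + 6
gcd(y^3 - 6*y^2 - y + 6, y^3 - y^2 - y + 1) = y^2 - 1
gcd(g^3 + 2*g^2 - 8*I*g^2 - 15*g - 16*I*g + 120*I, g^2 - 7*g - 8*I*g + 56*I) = g - 8*I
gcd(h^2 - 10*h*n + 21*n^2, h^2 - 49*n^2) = h - 7*n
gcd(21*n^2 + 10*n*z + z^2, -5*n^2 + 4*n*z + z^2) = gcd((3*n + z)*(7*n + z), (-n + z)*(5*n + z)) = 1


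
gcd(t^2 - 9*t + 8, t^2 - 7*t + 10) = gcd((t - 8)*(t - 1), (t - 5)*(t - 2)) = 1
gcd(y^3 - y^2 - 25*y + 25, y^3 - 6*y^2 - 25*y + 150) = y^2 - 25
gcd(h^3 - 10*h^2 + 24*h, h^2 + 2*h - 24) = h - 4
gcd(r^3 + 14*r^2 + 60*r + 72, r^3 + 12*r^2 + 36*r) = r^2 + 12*r + 36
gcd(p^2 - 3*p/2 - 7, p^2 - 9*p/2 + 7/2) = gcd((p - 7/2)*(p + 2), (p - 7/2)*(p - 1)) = p - 7/2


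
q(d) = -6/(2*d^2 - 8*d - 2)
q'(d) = -6*(8 - 4*d)/(2*d^2 - 8*d - 2)^2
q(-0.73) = -1.22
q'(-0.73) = -2.72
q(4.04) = 3.58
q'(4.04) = 17.41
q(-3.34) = -0.13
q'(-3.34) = -0.06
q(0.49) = 1.10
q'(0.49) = -1.22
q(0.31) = 1.40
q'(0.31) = -2.21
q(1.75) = 0.61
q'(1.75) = -0.06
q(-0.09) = 4.75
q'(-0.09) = -31.41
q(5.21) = -0.57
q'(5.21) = 0.68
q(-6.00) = -0.05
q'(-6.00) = -0.01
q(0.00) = 3.00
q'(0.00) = -12.00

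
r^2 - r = r*(r - 1)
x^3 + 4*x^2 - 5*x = x*(x - 1)*(x + 5)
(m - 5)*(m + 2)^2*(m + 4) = m^4 + 3*m^3 - 20*m^2 - 84*m - 80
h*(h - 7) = h^2 - 7*h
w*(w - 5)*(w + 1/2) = w^3 - 9*w^2/2 - 5*w/2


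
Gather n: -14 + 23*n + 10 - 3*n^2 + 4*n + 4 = -3*n^2 + 27*n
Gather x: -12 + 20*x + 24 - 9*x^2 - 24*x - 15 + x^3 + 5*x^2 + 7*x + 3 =x^3 - 4*x^2 + 3*x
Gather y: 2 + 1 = 3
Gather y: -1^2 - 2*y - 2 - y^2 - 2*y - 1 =-y^2 - 4*y - 4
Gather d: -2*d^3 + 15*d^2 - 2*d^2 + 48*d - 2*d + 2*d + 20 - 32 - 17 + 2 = -2*d^3 + 13*d^2 + 48*d - 27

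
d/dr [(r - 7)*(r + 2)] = 2*r - 5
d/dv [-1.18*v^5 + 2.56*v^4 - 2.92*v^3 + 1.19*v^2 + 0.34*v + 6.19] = -5.9*v^4 + 10.24*v^3 - 8.76*v^2 + 2.38*v + 0.34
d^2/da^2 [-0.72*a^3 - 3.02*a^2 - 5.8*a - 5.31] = -4.32*a - 6.04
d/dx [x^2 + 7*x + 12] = 2*x + 7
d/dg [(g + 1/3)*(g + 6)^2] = (g/3 + 2)*(9*g + 20)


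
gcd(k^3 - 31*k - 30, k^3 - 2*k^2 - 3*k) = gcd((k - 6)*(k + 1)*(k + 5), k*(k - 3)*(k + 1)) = k + 1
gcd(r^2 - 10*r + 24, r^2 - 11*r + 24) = 1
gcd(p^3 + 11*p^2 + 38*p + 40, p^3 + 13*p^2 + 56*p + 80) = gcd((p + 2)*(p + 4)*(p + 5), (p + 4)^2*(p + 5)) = p^2 + 9*p + 20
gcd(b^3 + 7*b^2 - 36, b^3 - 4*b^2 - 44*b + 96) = b^2 + 4*b - 12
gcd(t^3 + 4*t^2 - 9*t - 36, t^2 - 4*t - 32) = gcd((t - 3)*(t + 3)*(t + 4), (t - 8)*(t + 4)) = t + 4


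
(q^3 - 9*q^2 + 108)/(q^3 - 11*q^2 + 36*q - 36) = (q^2 - 3*q - 18)/(q^2 - 5*q + 6)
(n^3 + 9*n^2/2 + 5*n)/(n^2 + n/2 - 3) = n*(2*n + 5)/(2*n - 3)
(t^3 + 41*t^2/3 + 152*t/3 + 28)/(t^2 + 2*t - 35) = (t^2 + 20*t/3 + 4)/(t - 5)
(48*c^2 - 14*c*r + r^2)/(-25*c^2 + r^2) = (-48*c^2 + 14*c*r - r^2)/(25*c^2 - r^2)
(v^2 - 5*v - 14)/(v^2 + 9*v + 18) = (v^2 - 5*v - 14)/(v^2 + 9*v + 18)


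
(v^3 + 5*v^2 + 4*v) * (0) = 0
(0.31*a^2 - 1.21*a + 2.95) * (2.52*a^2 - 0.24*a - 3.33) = 0.7812*a^4 - 3.1236*a^3 + 6.6921*a^2 + 3.3213*a - 9.8235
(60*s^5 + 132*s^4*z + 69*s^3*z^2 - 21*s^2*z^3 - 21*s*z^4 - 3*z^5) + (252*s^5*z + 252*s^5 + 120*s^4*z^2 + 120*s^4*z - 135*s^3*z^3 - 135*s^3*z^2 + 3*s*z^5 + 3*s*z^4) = 252*s^5*z + 312*s^5 + 120*s^4*z^2 + 252*s^4*z - 135*s^3*z^3 - 66*s^3*z^2 - 21*s^2*z^3 + 3*s*z^5 - 18*s*z^4 - 3*z^5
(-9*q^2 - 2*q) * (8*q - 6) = -72*q^3 + 38*q^2 + 12*q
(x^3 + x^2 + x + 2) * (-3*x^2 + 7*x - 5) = -3*x^5 + 4*x^4 - x^3 - 4*x^2 + 9*x - 10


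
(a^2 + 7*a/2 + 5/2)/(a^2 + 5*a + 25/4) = 2*(a + 1)/(2*a + 5)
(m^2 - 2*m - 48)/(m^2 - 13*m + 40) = (m + 6)/(m - 5)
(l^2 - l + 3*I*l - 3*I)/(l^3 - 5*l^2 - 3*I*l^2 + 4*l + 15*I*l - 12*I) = (l + 3*I)/(l^2 - l*(4 + 3*I) + 12*I)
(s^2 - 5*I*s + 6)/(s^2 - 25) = (s^2 - 5*I*s + 6)/(s^2 - 25)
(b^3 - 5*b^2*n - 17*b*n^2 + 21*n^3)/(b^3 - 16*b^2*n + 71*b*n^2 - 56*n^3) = (b + 3*n)/(b - 8*n)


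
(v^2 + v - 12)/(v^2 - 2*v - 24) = (v - 3)/(v - 6)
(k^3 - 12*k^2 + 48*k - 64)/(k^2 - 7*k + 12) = (k^2 - 8*k + 16)/(k - 3)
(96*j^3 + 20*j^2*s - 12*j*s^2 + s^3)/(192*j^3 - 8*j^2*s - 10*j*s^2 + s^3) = (2*j + s)/(4*j + s)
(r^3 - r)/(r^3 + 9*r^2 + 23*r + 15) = r*(r - 1)/(r^2 + 8*r + 15)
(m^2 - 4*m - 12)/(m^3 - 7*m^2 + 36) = 1/(m - 3)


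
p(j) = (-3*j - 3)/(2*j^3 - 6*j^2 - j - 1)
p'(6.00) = 0.05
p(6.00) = -0.10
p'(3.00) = 13.50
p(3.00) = 3.00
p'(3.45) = 9.40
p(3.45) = -2.13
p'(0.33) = -3.13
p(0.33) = 2.09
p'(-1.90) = -0.01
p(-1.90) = -0.08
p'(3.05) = 23.70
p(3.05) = 3.89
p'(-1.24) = 0.13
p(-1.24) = -0.06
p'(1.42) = -0.22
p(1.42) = 0.83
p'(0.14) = -3.19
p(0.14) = 2.73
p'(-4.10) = -0.01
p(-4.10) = -0.04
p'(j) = (-3*j - 3)*(-6*j^2 + 12*j + 1)/(2*j^3 - 6*j^2 - j - 1)^2 - 3/(2*j^3 - 6*j^2 - j - 1)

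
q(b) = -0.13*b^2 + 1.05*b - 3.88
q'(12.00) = -2.07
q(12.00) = -10.00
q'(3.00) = 0.27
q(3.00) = -1.90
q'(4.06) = -0.01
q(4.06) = -1.76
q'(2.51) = 0.40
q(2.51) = -2.06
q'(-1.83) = 1.53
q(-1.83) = -6.24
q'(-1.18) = 1.36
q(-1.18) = -5.30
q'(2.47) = 0.41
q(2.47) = -2.08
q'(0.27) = 0.98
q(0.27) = -3.61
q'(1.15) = 0.75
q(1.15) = -2.84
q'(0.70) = 0.87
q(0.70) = -3.21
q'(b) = 1.05 - 0.26*b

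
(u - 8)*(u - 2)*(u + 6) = u^3 - 4*u^2 - 44*u + 96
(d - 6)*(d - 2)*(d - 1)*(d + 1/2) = d^4 - 17*d^3/2 + 31*d^2/2 - 2*d - 6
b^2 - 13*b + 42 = (b - 7)*(b - 6)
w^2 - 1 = (w - 1)*(w + 1)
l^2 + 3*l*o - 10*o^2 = (l - 2*o)*(l + 5*o)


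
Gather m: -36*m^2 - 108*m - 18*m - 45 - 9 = -36*m^2 - 126*m - 54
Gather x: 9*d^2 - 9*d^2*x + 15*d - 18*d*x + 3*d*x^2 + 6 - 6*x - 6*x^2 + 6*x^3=9*d^2 + 15*d + 6*x^3 + x^2*(3*d - 6) + x*(-9*d^2 - 18*d - 6) + 6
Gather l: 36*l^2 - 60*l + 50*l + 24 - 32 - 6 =36*l^2 - 10*l - 14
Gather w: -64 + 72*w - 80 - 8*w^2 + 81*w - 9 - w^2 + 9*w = -9*w^2 + 162*w - 153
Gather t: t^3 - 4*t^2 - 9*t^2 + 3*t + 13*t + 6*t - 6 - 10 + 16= t^3 - 13*t^2 + 22*t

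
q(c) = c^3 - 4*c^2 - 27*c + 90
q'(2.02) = -30.92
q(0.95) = 61.60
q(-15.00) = -3780.00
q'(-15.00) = 768.00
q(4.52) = -21.42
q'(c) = 3*c^2 - 8*c - 27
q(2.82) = 4.48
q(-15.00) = -3780.00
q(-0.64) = 105.38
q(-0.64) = 105.38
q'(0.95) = -31.89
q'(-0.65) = -20.53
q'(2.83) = -25.61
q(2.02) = 27.38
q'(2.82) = -25.70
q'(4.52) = -1.87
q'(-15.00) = 768.00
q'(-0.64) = -20.65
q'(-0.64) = -20.65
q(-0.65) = 105.59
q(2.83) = 4.22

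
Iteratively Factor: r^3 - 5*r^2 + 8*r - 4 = (r - 2)*(r^2 - 3*r + 2) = (r - 2)^2*(r - 1)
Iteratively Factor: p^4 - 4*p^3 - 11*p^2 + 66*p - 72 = (p - 3)*(p^3 - p^2 - 14*p + 24) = (p - 3)*(p - 2)*(p^2 + p - 12) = (p - 3)^2*(p - 2)*(p + 4)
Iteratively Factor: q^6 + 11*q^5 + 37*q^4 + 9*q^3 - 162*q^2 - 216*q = (q + 3)*(q^5 + 8*q^4 + 13*q^3 - 30*q^2 - 72*q) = (q + 3)^2*(q^4 + 5*q^3 - 2*q^2 - 24*q) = (q + 3)^3*(q^3 + 2*q^2 - 8*q) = q*(q + 3)^3*(q^2 + 2*q - 8) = q*(q + 3)^3*(q + 4)*(q - 2)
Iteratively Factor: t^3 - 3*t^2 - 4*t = (t + 1)*(t^2 - 4*t) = (t - 4)*(t + 1)*(t)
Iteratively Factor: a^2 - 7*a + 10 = (a - 5)*(a - 2)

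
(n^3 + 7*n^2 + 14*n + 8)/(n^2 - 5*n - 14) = (n^2 + 5*n + 4)/(n - 7)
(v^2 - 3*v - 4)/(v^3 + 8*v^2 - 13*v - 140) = (v + 1)/(v^2 + 12*v + 35)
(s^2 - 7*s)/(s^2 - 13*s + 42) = s/(s - 6)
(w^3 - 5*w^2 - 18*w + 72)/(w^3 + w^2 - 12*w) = (w - 6)/w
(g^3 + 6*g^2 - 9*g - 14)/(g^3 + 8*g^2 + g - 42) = (g + 1)/(g + 3)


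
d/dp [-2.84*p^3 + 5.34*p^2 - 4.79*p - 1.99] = -8.52*p^2 + 10.68*p - 4.79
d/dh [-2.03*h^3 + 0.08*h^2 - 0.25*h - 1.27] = -6.09*h^2 + 0.16*h - 0.25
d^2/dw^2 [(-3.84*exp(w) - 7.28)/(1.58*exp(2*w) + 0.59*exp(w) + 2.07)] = (-9.58617600000001*exp(4*w) - 69.11552*exp(3*w) + 54.995376*exp(2*w) + 97.395496*exp(w) - 7.562952)*exp(w)/(3.944312*exp(6*w) + 4.418628*exp(5*w) + 17.152638*exp(4*w) + 11.783303*exp(3*w) + 22.472127*exp(2*w) + 7.584273*exp(w) + 8.869743)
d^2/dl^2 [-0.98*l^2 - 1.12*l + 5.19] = -1.96000000000000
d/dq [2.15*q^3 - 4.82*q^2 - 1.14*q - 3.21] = 6.45*q^2 - 9.64*q - 1.14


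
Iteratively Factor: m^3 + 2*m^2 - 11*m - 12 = (m + 1)*(m^2 + m - 12) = (m - 3)*(m + 1)*(m + 4)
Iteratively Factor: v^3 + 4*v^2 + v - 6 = (v + 2)*(v^2 + 2*v - 3) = (v - 1)*(v + 2)*(v + 3)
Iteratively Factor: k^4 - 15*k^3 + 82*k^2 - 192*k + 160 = (k - 5)*(k^3 - 10*k^2 + 32*k - 32) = (k - 5)*(k - 4)*(k^2 - 6*k + 8) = (k - 5)*(k - 4)*(k - 2)*(k - 4)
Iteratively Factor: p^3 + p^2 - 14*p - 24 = (p + 2)*(p^2 - p - 12) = (p - 4)*(p + 2)*(p + 3)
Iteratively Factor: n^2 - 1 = (n - 1)*(n + 1)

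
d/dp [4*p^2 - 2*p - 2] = 8*p - 2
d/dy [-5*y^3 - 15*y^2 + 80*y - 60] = -15*y^2 - 30*y + 80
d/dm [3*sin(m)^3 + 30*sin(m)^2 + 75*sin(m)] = 3*(3*sin(m)^2 + 20*sin(m) + 25)*cos(m)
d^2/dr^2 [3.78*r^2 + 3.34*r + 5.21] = 7.56000000000000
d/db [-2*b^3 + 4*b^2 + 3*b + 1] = -6*b^2 + 8*b + 3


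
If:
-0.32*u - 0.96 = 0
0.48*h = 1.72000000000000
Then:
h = 3.58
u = -3.00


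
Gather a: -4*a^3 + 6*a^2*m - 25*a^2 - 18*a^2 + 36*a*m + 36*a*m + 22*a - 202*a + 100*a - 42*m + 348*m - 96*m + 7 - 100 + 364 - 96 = -4*a^3 + a^2*(6*m - 43) + a*(72*m - 80) + 210*m + 175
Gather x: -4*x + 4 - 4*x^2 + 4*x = 4 - 4*x^2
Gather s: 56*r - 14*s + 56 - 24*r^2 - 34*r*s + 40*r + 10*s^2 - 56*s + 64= -24*r^2 + 96*r + 10*s^2 + s*(-34*r - 70) + 120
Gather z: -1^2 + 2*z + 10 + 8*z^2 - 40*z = 8*z^2 - 38*z + 9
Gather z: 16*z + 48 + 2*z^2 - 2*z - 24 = 2*z^2 + 14*z + 24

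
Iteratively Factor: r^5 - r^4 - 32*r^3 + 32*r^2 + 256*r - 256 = (r + 4)*(r^4 - 5*r^3 - 12*r^2 + 80*r - 64) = (r + 4)^2*(r^3 - 9*r^2 + 24*r - 16) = (r - 4)*(r + 4)^2*(r^2 - 5*r + 4) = (r - 4)*(r - 1)*(r + 4)^2*(r - 4)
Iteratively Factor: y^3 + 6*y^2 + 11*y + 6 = (y + 3)*(y^2 + 3*y + 2) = (y + 2)*(y + 3)*(y + 1)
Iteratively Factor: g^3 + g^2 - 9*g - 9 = (g - 3)*(g^2 + 4*g + 3) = (g - 3)*(g + 3)*(g + 1)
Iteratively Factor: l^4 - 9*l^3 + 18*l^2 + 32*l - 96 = (l - 4)*(l^3 - 5*l^2 - 2*l + 24) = (l - 4)^2*(l^2 - l - 6) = (l - 4)^2*(l - 3)*(l + 2)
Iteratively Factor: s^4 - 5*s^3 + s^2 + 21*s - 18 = (s - 3)*(s^3 - 2*s^2 - 5*s + 6) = (s - 3)*(s - 1)*(s^2 - s - 6) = (s - 3)*(s - 1)*(s + 2)*(s - 3)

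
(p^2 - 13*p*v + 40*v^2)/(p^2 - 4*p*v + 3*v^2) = (p^2 - 13*p*v + 40*v^2)/(p^2 - 4*p*v + 3*v^2)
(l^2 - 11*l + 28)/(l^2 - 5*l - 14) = (l - 4)/(l + 2)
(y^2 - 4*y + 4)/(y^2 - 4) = (y - 2)/(y + 2)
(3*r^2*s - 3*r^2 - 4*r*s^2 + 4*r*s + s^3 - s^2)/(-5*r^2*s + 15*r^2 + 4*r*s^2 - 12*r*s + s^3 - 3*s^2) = (-3*r*s + 3*r + s^2 - s)/(5*r*s - 15*r + s^2 - 3*s)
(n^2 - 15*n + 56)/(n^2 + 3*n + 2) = (n^2 - 15*n + 56)/(n^2 + 3*n + 2)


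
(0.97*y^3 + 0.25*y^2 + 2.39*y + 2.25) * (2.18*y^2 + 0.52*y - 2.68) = 2.1146*y^5 + 1.0494*y^4 + 2.7406*y^3 + 5.4778*y^2 - 5.2352*y - 6.03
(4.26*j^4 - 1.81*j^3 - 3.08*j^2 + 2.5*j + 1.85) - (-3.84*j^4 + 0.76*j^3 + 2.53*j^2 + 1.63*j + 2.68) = 8.1*j^4 - 2.57*j^3 - 5.61*j^2 + 0.87*j - 0.83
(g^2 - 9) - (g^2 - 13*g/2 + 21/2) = 13*g/2 - 39/2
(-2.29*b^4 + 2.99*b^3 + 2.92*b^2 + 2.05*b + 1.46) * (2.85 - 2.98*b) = 6.8242*b^5 - 15.4367*b^4 - 0.180099999999998*b^3 + 2.213*b^2 + 1.4917*b + 4.161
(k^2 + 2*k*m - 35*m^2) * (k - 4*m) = k^3 - 2*k^2*m - 43*k*m^2 + 140*m^3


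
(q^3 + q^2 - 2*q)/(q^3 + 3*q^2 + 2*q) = (q - 1)/(q + 1)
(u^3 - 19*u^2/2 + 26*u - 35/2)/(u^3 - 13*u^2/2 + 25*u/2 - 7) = (u - 5)/(u - 2)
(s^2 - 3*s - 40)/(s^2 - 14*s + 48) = (s + 5)/(s - 6)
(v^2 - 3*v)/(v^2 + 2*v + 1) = v*(v - 3)/(v^2 + 2*v + 1)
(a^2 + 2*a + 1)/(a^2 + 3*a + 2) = (a + 1)/(a + 2)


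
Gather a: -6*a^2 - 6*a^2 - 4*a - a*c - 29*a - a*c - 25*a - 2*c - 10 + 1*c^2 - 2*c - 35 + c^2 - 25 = -12*a^2 + a*(-2*c - 58) + 2*c^2 - 4*c - 70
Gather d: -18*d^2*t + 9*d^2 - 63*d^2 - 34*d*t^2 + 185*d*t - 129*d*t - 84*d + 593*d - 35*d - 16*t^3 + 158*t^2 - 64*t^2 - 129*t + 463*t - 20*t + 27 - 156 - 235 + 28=d^2*(-18*t - 54) + d*(-34*t^2 + 56*t + 474) - 16*t^3 + 94*t^2 + 314*t - 336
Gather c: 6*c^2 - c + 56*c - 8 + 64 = 6*c^2 + 55*c + 56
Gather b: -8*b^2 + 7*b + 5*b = -8*b^2 + 12*b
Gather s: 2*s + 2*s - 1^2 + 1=4*s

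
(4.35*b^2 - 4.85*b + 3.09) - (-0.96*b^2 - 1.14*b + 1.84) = 5.31*b^2 - 3.71*b + 1.25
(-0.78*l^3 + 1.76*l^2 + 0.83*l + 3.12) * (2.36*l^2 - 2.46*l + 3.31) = -1.8408*l^5 + 6.0724*l^4 - 4.9526*l^3 + 11.147*l^2 - 4.9279*l + 10.3272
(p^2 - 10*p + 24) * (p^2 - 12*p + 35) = p^4 - 22*p^3 + 179*p^2 - 638*p + 840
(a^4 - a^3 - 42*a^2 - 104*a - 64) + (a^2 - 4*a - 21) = a^4 - a^3 - 41*a^2 - 108*a - 85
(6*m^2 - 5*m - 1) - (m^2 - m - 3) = 5*m^2 - 4*m + 2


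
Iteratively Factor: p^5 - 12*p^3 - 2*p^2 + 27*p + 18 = (p + 3)*(p^4 - 3*p^3 - 3*p^2 + 7*p + 6) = (p + 1)*(p + 3)*(p^3 - 4*p^2 + p + 6) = (p - 2)*(p + 1)*(p + 3)*(p^2 - 2*p - 3) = (p - 2)*(p + 1)^2*(p + 3)*(p - 3)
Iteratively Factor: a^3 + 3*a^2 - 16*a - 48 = (a + 4)*(a^2 - a - 12) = (a - 4)*(a + 4)*(a + 3)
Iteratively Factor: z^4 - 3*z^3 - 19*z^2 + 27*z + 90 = (z + 2)*(z^3 - 5*z^2 - 9*z + 45) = (z - 5)*(z + 2)*(z^2 - 9) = (z - 5)*(z - 3)*(z + 2)*(z + 3)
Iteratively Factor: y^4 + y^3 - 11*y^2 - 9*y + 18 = (y - 3)*(y^3 + 4*y^2 + y - 6) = (y - 3)*(y + 2)*(y^2 + 2*y - 3) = (y - 3)*(y + 2)*(y + 3)*(y - 1)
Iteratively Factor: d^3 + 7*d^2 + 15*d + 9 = (d + 3)*(d^2 + 4*d + 3) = (d + 3)^2*(d + 1)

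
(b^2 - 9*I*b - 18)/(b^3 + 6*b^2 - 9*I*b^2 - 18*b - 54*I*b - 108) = 1/(b + 6)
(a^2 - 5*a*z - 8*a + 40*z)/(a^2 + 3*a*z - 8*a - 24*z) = (a - 5*z)/(a + 3*z)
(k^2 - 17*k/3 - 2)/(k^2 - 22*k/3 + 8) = (3*k + 1)/(3*k - 4)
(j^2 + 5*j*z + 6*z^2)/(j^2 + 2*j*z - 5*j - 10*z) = (j + 3*z)/(j - 5)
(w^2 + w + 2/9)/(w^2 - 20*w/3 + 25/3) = (9*w^2 + 9*w + 2)/(3*(3*w^2 - 20*w + 25))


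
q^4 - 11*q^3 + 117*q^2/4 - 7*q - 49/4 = (q - 7)*(q - 7/2)*(q - 1)*(q + 1/2)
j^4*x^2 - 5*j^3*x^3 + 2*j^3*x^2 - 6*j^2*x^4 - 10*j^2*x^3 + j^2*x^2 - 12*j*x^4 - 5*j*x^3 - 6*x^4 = (j - 6*x)*(j + x)*(j*x + x)^2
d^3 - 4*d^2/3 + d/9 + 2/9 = (d - 1)*(d - 2/3)*(d + 1/3)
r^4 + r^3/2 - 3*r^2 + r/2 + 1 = (r - 1)^2*(r + 1/2)*(r + 2)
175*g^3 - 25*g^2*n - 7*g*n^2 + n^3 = (-7*g + n)*(-5*g + n)*(5*g + n)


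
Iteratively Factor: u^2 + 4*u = (u + 4)*(u)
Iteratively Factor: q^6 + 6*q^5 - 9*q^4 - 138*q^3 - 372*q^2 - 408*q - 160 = (q + 2)*(q^5 + 4*q^4 - 17*q^3 - 104*q^2 - 164*q - 80) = (q + 1)*(q + 2)*(q^4 + 3*q^3 - 20*q^2 - 84*q - 80) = (q - 5)*(q + 1)*(q + 2)*(q^3 + 8*q^2 + 20*q + 16) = (q - 5)*(q + 1)*(q + 2)*(q + 4)*(q^2 + 4*q + 4) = (q - 5)*(q + 1)*(q + 2)^2*(q + 4)*(q + 2)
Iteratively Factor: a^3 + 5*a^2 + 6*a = (a + 3)*(a^2 + 2*a) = (a + 2)*(a + 3)*(a)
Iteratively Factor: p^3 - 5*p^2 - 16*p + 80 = (p - 4)*(p^2 - p - 20) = (p - 5)*(p - 4)*(p + 4)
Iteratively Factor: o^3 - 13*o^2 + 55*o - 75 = (o - 5)*(o^2 - 8*o + 15) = (o - 5)^2*(o - 3)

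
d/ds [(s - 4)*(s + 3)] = 2*s - 1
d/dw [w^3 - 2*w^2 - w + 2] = 3*w^2 - 4*w - 1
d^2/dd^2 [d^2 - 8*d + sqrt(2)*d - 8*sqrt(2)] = 2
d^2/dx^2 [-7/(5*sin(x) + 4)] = 35*(5*sin(x)^2 - 4*sin(x) - 10)/(5*sin(x) + 4)^3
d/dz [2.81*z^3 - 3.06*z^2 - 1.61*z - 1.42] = 8.43*z^2 - 6.12*z - 1.61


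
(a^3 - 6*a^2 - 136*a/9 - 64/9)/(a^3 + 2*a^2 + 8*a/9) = (a - 8)/a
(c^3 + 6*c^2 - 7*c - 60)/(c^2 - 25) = (c^2 + c - 12)/(c - 5)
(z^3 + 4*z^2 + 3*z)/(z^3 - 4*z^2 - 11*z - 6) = z*(z + 3)/(z^2 - 5*z - 6)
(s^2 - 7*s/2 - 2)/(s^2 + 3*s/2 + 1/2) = (s - 4)/(s + 1)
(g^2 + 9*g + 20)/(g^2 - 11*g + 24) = (g^2 + 9*g + 20)/(g^2 - 11*g + 24)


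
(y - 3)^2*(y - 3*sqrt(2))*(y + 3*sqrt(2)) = y^4 - 6*y^3 - 9*y^2 + 108*y - 162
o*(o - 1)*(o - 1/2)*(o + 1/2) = o^4 - o^3 - o^2/4 + o/4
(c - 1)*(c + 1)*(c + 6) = c^3 + 6*c^2 - c - 6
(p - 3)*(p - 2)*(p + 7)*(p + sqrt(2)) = p^4 + sqrt(2)*p^3 + 2*p^3 - 29*p^2 + 2*sqrt(2)*p^2 - 29*sqrt(2)*p + 42*p + 42*sqrt(2)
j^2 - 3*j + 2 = (j - 2)*(j - 1)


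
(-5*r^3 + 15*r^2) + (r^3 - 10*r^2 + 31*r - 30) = -4*r^3 + 5*r^2 + 31*r - 30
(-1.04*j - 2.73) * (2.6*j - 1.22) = -2.704*j^2 - 5.8292*j + 3.3306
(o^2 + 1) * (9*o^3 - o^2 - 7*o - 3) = 9*o^5 - o^4 + 2*o^3 - 4*o^2 - 7*o - 3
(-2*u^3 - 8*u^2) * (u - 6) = -2*u^4 + 4*u^3 + 48*u^2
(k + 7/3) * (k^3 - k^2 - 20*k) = k^4 + 4*k^3/3 - 67*k^2/3 - 140*k/3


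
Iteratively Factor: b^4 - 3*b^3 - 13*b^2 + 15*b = (b - 1)*(b^3 - 2*b^2 - 15*b) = (b - 1)*(b + 3)*(b^2 - 5*b) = (b - 5)*(b - 1)*(b + 3)*(b)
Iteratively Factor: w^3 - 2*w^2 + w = (w - 1)*(w^2 - w) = (w - 1)^2*(w)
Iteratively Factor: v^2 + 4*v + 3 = (v + 1)*(v + 3)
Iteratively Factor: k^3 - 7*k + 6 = (k - 1)*(k^2 + k - 6) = (k - 1)*(k + 3)*(k - 2)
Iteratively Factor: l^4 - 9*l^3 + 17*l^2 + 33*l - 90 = (l - 3)*(l^3 - 6*l^2 - l + 30) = (l - 3)^2*(l^2 - 3*l - 10) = (l - 5)*(l - 3)^2*(l + 2)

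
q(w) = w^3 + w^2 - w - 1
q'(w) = 3*w^2 + 2*w - 1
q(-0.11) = -0.88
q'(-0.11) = -1.18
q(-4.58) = -71.52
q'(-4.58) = 52.77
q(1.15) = 0.69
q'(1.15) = 5.27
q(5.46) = 186.12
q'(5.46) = 99.35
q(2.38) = 15.77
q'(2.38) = 20.75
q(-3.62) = -31.71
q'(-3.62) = 31.07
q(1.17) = 0.80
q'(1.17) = 5.45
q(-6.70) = -250.17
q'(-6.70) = 120.27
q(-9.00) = -640.00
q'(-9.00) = 224.00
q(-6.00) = -175.00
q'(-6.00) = 95.00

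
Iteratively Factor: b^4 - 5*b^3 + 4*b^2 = (b)*(b^3 - 5*b^2 + 4*b) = b*(b - 4)*(b^2 - b) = b^2*(b - 4)*(b - 1)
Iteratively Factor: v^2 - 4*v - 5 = (v + 1)*(v - 5)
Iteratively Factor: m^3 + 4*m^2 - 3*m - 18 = (m + 3)*(m^2 + m - 6) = (m + 3)^2*(m - 2)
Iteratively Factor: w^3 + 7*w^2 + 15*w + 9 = (w + 1)*(w^2 + 6*w + 9) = (w + 1)*(w + 3)*(w + 3)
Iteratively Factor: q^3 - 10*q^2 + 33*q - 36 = (q - 4)*(q^2 - 6*q + 9) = (q - 4)*(q - 3)*(q - 3)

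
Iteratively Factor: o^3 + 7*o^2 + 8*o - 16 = (o + 4)*(o^2 + 3*o - 4) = (o - 1)*(o + 4)*(o + 4)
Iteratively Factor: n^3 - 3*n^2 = (n - 3)*(n^2) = n*(n - 3)*(n)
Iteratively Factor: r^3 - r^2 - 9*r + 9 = (r - 3)*(r^2 + 2*r - 3) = (r - 3)*(r + 3)*(r - 1)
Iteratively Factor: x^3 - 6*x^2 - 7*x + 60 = (x - 5)*(x^2 - x - 12) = (x - 5)*(x + 3)*(x - 4)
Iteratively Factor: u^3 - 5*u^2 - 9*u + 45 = (u - 3)*(u^2 - 2*u - 15) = (u - 3)*(u + 3)*(u - 5)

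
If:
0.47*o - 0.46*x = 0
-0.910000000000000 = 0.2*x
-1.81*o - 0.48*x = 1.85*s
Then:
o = -4.45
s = 5.54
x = -4.55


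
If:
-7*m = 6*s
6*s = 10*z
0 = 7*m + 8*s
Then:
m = 0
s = 0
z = 0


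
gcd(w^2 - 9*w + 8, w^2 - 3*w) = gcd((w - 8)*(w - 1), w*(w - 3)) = 1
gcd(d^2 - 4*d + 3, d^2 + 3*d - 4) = d - 1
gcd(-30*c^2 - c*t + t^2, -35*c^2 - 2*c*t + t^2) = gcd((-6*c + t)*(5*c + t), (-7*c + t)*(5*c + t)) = 5*c + t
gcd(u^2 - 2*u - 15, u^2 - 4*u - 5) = u - 5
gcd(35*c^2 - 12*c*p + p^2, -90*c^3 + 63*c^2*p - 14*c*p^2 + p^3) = -5*c + p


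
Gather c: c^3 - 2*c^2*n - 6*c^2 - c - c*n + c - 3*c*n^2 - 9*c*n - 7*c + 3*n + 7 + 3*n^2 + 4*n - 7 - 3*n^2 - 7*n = c^3 + c^2*(-2*n - 6) + c*(-3*n^2 - 10*n - 7)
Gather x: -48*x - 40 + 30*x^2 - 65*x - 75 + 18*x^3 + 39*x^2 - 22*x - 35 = 18*x^3 + 69*x^2 - 135*x - 150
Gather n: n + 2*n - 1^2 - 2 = 3*n - 3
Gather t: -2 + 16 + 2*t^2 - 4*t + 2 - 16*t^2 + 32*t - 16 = -14*t^2 + 28*t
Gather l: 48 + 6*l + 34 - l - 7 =5*l + 75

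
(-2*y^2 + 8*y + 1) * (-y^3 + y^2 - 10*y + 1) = 2*y^5 - 10*y^4 + 27*y^3 - 81*y^2 - 2*y + 1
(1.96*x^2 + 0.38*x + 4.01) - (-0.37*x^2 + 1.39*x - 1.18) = 2.33*x^2 - 1.01*x + 5.19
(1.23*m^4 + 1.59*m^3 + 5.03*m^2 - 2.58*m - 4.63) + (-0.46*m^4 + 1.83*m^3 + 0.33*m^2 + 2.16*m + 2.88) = 0.77*m^4 + 3.42*m^3 + 5.36*m^2 - 0.42*m - 1.75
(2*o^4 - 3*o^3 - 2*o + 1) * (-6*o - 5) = -12*o^5 + 8*o^4 + 15*o^3 + 12*o^2 + 4*o - 5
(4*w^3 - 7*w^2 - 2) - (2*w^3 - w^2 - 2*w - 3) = 2*w^3 - 6*w^2 + 2*w + 1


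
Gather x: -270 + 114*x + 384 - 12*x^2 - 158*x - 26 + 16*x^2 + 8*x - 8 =4*x^2 - 36*x + 80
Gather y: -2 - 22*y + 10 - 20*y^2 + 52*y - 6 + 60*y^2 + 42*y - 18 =40*y^2 + 72*y - 16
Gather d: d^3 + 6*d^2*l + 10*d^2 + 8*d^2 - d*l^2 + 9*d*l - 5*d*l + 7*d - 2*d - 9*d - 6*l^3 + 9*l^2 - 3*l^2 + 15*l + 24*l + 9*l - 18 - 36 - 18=d^3 + d^2*(6*l + 18) + d*(-l^2 + 4*l - 4) - 6*l^3 + 6*l^2 + 48*l - 72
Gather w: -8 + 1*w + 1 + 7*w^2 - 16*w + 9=7*w^2 - 15*w + 2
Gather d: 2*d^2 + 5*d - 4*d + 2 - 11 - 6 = 2*d^2 + d - 15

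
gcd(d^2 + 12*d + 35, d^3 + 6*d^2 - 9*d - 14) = d + 7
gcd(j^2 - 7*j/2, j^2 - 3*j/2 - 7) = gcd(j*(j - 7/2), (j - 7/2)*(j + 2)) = j - 7/2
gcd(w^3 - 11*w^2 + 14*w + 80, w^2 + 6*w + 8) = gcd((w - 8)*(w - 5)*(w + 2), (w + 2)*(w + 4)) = w + 2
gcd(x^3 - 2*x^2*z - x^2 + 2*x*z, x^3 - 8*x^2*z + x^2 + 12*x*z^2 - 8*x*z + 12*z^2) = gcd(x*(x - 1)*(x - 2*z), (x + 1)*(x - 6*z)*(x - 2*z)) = x - 2*z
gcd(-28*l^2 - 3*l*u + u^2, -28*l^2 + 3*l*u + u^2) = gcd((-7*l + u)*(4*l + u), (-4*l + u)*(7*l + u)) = 1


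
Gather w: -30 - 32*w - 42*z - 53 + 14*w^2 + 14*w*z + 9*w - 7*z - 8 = 14*w^2 + w*(14*z - 23) - 49*z - 91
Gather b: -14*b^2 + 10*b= -14*b^2 + 10*b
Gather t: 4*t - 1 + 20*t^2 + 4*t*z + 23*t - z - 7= 20*t^2 + t*(4*z + 27) - z - 8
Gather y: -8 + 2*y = 2*y - 8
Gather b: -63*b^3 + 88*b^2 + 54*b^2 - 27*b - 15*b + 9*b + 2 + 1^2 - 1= -63*b^3 + 142*b^2 - 33*b + 2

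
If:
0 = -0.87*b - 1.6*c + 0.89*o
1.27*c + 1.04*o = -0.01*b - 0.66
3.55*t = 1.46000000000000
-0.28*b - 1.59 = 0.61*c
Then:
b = -18.15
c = 5.72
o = -7.45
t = 0.41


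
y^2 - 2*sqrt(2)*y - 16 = (y - 4*sqrt(2))*(y + 2*sqrt(2))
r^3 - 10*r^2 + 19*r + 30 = (r - 6)*(r - 5)*(r + 1)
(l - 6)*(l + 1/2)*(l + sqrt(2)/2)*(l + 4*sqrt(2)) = l^4 - 11*l^3/2 + 9*sqrt(2)*l^3/2 - 99*sqrt(2)*l^2/4 + l^2 - 22*l - 27*sqrt(2)*l/2 - 12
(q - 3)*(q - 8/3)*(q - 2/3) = q^3 - 19*q^2/3 + 106*q/9 - 16/3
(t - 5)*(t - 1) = t^2 - 6*t + 5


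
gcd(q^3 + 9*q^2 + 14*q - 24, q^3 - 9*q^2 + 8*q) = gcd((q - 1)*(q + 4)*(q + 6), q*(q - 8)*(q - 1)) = q - 1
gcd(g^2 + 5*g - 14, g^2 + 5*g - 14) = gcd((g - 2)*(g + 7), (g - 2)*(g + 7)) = g^2 + 5*g - 14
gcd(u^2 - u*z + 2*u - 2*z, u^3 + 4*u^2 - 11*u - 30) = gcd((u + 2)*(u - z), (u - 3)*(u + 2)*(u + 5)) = u + 2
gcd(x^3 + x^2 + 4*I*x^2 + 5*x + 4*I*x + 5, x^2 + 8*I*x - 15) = x + 5*I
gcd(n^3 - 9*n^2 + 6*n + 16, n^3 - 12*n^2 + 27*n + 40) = n^2 - 7*n - 8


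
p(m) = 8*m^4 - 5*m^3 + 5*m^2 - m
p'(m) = 32*m^3 - 15*m^2 + 10*m - 1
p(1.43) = 27.63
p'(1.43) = 76.20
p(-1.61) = 89.19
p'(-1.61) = -189.53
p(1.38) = 24.02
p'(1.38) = 68.33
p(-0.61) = 4.71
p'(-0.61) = -19.94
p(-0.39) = 1.63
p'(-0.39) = -9.08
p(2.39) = 218.94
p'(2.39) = 374.08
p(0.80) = 3.12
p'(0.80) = 13.78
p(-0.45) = 2.25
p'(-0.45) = -11.45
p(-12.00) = 175260.00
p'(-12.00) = -57577.00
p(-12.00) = 175260.00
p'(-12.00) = -57577.00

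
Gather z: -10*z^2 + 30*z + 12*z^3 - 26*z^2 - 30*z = 12*z^3 - 36*z^2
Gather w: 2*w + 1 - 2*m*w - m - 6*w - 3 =-m + w*(-2*m - 4) - 2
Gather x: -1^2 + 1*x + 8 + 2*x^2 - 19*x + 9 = 2*x^2 - 18*x + 16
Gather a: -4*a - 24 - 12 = -4*a - 36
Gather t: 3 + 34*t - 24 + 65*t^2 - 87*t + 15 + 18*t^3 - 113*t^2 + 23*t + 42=18*t^3 - 48*t^2 - 30*t + 36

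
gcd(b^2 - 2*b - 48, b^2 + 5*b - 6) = b + 6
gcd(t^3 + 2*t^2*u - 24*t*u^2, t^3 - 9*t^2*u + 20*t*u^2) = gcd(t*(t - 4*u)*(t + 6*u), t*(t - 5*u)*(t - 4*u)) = t^2 - 4*t*u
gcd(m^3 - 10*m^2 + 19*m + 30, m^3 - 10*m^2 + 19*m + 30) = m^3 - 10*m^2 + 19*m + 30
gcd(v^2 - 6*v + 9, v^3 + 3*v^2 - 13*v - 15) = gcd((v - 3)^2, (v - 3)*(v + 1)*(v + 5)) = v - 3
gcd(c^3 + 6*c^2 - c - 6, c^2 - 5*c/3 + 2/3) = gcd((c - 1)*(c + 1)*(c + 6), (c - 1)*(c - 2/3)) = c - 1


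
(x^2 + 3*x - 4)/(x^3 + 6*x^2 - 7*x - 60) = (x - 1)/(x^2 + 2*x - 15)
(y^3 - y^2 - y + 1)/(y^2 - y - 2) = (y^2 - 2*y + 1)/(y - 2)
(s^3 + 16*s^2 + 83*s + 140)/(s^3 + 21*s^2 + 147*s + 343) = (s^2 + 9*s + 20)/(s^2 + 14*s + 49)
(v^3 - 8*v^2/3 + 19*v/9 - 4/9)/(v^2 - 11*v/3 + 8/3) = (9*v^2 - 15*v + 4)/(3*(3*v - 8))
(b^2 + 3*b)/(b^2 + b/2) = 2*(b + 3)/(2*b + 1)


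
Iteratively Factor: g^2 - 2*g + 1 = (g - 1)*(g - 1)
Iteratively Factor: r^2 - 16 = (r - 4)*(r + 4)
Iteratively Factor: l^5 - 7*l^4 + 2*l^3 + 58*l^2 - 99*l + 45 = (l - 1)*(l^4 - 6*l^3 - 4*l^2 + 54*l - 45) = (l - 1)^2*(l^3 - 5*l^2 - 9*l + 45) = (l - 5)*(l - 1)^2*(l^2 - 9) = (l - 5)*(l - 1)^2*(l + 3)*(l - 3)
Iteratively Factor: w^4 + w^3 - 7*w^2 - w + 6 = (w - 1)*(w^3 + 2*w^2 - 5*w - 6) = (w - 1)*(w + 3)*(w^2 - w - 2) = (w - 2)*(w - 1)*(w + 3)*(w + 1)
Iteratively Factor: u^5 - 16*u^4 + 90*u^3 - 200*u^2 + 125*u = (u - 5)*(u^4 - 11*u^3 + 35*u^2 - 25*u) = (u - 5)^2*(u^3 - 6*u^2 + 5*u) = (u - 5)^3*(u^2 - u) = (u - 5)^3*(u - 1)*(u)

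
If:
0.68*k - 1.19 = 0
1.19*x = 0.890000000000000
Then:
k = 1.75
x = 0.75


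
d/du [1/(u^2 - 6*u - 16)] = 2*(3 - u)/(-u^2 + 6*u + 16)^2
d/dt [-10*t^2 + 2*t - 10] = 2 - 20*t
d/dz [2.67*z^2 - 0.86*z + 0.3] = 5.34*z - 0.86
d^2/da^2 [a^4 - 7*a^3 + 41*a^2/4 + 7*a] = 12*a^2 - 42*a + 41/2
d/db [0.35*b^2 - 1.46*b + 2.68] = 0.7*b - 1.46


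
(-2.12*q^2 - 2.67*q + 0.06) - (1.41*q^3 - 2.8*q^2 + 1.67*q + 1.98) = -1.41*q^3 + 0.68*q^2 - 4.34*q - 1.92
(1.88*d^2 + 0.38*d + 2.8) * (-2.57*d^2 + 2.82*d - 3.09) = -4.8316*d^4 + 4.325*d^3 - 11.9336*d^2 + 6.7218*d - 8.652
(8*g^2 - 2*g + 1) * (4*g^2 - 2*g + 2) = 32*g^4 - 24*g^3 + 24*g^2 - 6*g + 2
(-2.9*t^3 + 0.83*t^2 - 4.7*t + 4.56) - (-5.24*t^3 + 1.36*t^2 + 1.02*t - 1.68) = 2.34*t^3 - 0.53*t^2 - 5.72*t + 6.24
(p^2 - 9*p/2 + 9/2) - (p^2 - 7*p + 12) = 5*p/2 - 15/2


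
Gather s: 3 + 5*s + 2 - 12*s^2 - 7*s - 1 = -12*s^2 - 2*s + 4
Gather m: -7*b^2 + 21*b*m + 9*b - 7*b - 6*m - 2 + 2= -7*b^2 + 2*b + m*(21*b - 6)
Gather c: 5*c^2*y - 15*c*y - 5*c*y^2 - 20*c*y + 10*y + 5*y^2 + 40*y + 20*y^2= 5*c^2*y + c*(-5*y^2 - 35*y) + 25*y^2 + 50*y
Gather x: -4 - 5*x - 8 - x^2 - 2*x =-x^2 - 7*x - 12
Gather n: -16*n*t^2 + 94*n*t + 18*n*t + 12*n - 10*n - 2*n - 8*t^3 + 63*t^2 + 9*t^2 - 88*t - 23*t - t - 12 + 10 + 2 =n*(-16*t^2 + 112*t) - 8*t^3 + 72*t^2 - 112*t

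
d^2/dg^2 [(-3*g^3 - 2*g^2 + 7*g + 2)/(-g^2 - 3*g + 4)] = 4*(13*g^3 - 45*g^2 + 21*g - 39)/(g^6 + 9*g^5 + 15*g^4 - 45*g^3 - 60*g^2 + 144*g - 64)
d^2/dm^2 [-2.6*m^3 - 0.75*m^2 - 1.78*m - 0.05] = -15.6*m - 1.5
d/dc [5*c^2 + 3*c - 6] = 10*c + 3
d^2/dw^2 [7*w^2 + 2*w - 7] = 14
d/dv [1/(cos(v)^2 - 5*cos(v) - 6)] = (2*cos(v) - 5)*sin(v)/(sin(v)^2 + 5*cos(v) + 5)^2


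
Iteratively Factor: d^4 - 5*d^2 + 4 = (d - 1)*(d^3 + d^2 - 4*d - 4) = (d - 1)*(d + 1)*(d^2 - 4) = (d - 1)*(d + 1)*(d + 2)*(d - 2)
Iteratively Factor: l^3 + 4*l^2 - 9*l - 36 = (l + 4)*(l^2 - 9) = (l + 3)*(l + 4)*(l - 3)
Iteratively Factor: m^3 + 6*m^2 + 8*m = (m)*(m^2 + 6*m + 8) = m*(m + 2)*(m + 4)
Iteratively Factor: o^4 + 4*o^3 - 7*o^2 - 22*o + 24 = (o + 4)*(o^3 - 7*o + 6) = (o - 1)*(o + 4)*(o^2 + o - 6) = (o - 2)*(o - 1)*(o + 4)*(o + 3)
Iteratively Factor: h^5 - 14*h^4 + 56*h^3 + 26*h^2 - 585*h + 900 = (h - 3)*(h^4 - 11*h^3 + 23*h^2 + 95*h - 300) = (h - 4)*(h - 3)*(h^3 - 7*h^2 - 5*h + 75) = (h - 4)*(h - 3)*(h + 3)*(h^2 - 10*h + 25) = (h - 5)*(h - 4)*(h - 3)*(h + 3)*(h - 5)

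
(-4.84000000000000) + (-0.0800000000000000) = -4.92000000000000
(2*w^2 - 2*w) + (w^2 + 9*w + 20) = 3*w^2 + 7*w + 20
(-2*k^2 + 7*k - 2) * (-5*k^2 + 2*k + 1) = 10*k^4 - 39*k^3 + 22*k^2 + 3*k - 2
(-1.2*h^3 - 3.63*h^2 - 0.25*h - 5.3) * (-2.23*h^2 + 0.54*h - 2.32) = 2.676*h^5 + 7.4469*h^4 + 1.3813*h^3 + 20.1056*h^2 - 2.282*h + 12.296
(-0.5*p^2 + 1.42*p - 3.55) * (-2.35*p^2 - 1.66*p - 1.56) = 1.175*p^4 - 2.507*p^3 + 6.7653*p^2 + 3.6778*p + 5.538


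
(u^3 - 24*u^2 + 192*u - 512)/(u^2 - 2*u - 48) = (u^2 - 16*u + 64)/(u + 6)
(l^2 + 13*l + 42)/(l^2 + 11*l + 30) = (l + 7)/(l + 5)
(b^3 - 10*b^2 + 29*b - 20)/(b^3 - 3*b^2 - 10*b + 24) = (b^2 - 6*b + 5)/(b^2 + b - 6)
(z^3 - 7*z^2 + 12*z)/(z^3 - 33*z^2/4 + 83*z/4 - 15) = 4*z/(4*z - 5)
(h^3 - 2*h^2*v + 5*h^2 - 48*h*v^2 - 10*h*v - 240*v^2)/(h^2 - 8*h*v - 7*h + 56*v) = (h^2 + 6*h*v + 5*h + 30*v)/(h - 7)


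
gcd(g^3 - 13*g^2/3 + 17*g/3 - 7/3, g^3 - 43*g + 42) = g - 1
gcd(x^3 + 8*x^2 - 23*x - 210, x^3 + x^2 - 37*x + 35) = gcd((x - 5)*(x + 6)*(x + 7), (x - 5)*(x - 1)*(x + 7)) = x^2 + 2*x - 35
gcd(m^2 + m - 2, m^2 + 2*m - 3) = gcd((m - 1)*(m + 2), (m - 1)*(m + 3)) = m - 1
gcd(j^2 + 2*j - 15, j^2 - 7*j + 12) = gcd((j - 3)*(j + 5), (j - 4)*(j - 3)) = j - 3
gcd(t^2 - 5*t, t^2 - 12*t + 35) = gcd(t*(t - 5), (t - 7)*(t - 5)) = t - 5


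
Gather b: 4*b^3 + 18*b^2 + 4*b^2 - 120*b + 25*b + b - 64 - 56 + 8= 4*b^3 + 22*b^2 - 94*b - 112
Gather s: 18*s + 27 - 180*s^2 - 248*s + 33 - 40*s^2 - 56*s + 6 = -220*s^2 - 286*s + 66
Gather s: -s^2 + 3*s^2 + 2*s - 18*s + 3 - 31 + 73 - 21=2*s^2 - 16*s + 24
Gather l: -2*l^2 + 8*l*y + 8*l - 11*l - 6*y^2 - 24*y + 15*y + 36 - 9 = -2*l^2 + l*(8*y - 3) - 6*y^2 - 9*y + 27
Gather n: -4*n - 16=-4*n - 16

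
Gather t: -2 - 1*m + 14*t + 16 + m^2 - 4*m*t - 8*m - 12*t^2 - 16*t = m^2 - 9*m - 12*t^2 + t*(-4*m - 2) + 14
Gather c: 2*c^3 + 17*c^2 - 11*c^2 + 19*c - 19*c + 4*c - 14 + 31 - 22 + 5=2*c^3 + 6*c^2 + 4*c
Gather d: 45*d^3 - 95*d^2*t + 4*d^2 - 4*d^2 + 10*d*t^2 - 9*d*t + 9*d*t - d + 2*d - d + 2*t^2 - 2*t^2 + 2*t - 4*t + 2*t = 45*d^3 - 95*d^2*t + 10*d*t^2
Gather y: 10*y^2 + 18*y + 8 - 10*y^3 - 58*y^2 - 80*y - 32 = -10*y^3 - 48*y^2 - 62*y - 24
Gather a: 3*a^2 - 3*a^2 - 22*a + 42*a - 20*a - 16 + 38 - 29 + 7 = 0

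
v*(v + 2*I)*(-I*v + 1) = -I*v^3 + 3*v^2 + 2*I*v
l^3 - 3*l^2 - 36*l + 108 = (l - 6)*(l - 3)*(l + 6)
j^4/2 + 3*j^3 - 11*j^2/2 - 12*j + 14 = (j/2 + 1)*(j - 2)*(j - 1)*(j + 7)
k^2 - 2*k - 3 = (k - 3)*(k + 1)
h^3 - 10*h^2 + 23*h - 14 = (h - 7)*(h - 2)*(h - 1)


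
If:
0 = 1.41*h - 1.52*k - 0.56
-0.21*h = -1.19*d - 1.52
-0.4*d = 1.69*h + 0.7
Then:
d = -1.30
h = -0.11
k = -0.47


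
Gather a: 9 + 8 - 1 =16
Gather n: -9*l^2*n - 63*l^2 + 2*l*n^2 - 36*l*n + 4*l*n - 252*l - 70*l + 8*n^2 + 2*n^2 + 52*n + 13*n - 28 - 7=-63*l^2 - 322*l + n^2*(2*l + 10) + n*(-9*l^2 - 32*l + 65) - 35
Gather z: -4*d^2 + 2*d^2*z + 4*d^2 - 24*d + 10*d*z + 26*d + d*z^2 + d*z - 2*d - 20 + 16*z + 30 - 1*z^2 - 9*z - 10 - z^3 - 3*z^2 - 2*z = -z^3 + z^2*(d - 4) + z*(2*d^2 + 11*d + 5)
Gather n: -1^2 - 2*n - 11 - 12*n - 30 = -14*n - 42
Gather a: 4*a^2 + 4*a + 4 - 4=4*a^2 + 4*a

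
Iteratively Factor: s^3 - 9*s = (s)*(s^2 - 9) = s*(s - 3)*(s + 3)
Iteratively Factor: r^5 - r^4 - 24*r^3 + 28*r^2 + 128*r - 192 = (r + 3)*(r^4 - 4*r^3 - 12*r^2 + 64*r - 64) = (r - 2)*(r + 3)*(r^3 - 2*r^2 - 16*r + 32) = (r - 2)*(r + 3)*(r + 4)*(r^2 - 6*r + 8) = (r - 4)*(r - 2)*(r + 3)*(r + 4)*(r - 2)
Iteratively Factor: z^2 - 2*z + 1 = (z - 1)*(z - 1)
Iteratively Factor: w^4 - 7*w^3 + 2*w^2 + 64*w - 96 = (w - 4)*(w^3 - 3*w^2 - 10*w + 24) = (w - 4)*(w + 3)*(w^2 - 6*w + 8) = (w - 4)^2*(w + 3)*(w - 2)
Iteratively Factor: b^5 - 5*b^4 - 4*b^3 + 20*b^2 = (b + 2)*(b^4 - 7*b^3 + 10*b^2) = b*(b + 2)*(b^3 - 7*b^2 + 10*b) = b^2*(b + 2)*(b^2 - 7*b + 10) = b^2*(b - 5)*(b + 2)*(b - 2)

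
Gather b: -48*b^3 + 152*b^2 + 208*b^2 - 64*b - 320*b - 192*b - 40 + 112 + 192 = -48*b^3 + 360*b^2 - 576*b + 264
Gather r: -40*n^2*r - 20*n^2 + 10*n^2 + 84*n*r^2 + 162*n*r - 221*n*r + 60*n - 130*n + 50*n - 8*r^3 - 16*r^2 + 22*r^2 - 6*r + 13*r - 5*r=-10*n^2 - 20*n - 8*r^3 + r^2*(84*n + 6) + r*(-40*n^2 - 59*n + 2)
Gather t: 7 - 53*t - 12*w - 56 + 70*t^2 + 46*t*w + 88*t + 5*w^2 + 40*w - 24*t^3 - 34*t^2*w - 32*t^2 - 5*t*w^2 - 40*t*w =-24*t^3 + t^2*(38 - 34*w) + t*(-5*w^2 + 6*w + 35) + 5*w^2 + 28*w - 49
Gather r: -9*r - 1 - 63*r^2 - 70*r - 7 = -63*r^2 - 79*r - 8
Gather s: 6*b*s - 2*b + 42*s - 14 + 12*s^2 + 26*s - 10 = -2*b + 12*s^2 + s*(6*b + 68) - 24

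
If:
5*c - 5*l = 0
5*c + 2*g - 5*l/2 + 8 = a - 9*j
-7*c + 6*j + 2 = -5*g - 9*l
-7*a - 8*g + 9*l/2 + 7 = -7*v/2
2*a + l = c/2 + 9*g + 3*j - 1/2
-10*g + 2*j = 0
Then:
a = 1441/210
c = -25/3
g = 44/105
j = 44/21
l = -25/3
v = 5732/245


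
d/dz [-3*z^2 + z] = 1 - 6*z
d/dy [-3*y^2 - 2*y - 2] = -6*y - 2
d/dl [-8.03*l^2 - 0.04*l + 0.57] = -16.06*l - 0.04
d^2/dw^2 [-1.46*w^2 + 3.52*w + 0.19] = -2.92000000000000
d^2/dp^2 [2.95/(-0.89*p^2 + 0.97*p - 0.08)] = (4.67339*p^2 - 5.09347*p - 2.95*(1.78*p - 0.97)*(3.56*p - 1.94) + 0.42008)/(0.89*p^2 - 0.97*p + 0.08)^3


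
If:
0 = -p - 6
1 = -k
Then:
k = -1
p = -6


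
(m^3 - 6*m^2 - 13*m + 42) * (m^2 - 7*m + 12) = m^5 - 13*m^4 + 41*m^3 + 61*m^2 - 450*m + 504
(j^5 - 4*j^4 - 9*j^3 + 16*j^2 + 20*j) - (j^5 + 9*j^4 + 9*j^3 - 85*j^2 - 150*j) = -13*j^4 - 18*j^3 + 101*j^2 + 170*j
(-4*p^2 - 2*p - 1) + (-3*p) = -4*p^2 - 5*p - 1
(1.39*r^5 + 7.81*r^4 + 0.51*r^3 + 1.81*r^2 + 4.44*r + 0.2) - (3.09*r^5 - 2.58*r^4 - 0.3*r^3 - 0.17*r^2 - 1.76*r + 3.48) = -1.7*r^5 + 10.39*r^4 + 0.81*r^3 + 1.98*r^2 + 6.2*r - 3.28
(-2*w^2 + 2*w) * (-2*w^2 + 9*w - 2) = 4*w^4 - 22*w^3 + 22*w^2 - 4*w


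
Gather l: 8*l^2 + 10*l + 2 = 8*l^2 + 10*l + 2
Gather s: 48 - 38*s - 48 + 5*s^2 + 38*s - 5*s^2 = 0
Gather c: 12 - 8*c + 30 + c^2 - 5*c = c^2 - 13*c + 42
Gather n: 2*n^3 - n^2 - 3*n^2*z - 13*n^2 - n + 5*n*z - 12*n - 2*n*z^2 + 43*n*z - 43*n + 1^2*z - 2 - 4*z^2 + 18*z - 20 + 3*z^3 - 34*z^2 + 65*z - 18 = 2*n^3 + n^2*(-3*z - 14) + n*(-2*z^2 + 48*z - 56) + 3*z^3 - 38*z^2 + 84*z - 40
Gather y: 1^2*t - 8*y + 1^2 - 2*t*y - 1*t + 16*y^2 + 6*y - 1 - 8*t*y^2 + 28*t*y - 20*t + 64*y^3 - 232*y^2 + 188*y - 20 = -20*t + 64*y^3 + y^2*(-8*t - 216) + y*(26*t + 186) - 20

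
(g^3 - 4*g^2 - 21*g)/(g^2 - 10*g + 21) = g*(g + 3)/(g - 3)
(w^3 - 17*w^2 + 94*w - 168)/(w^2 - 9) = (w^3 - 17*w^2 + 94*w - 168)/(w^2 - 9)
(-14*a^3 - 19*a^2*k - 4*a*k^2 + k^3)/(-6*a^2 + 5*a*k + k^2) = (-14*a^3 - 19*a^2*k - 4*a*k^2 + k^3)/(-6*a^2 + 5*a*k + k^2)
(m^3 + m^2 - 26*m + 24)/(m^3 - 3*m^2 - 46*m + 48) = (m - 4)/(m - 8)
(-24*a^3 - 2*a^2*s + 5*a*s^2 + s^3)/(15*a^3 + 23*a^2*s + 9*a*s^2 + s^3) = (-8*a^2 + 2*a*s + s^2)/(5*a^2 + 6*a*s + s^2)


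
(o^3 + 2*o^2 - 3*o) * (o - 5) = o^4 - 3*o^3 - 13*o^2 + 15*o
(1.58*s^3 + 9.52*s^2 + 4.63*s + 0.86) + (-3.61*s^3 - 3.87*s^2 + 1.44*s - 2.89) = -2.03*s^3 + 5.65*s^2 + 6.07*s - 2.03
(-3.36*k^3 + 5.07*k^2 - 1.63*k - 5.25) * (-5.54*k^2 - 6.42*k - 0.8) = 18.6144*k^5 - 6.5166*k^4 - 20.8312*k^3 + 35.4936*k^2 + 35.009*k + 4.2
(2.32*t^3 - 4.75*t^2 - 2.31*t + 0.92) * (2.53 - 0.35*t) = -0.812*t^4 + 7.5321*t^3 - 11.209*t^2 - 6.1663*t + 2.3276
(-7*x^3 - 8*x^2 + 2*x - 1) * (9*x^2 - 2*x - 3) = -63*x^5 - 58*x^4 + 55*x^3 + 11*x^2 - 4*x + 3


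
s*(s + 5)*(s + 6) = s^3 + 11*s^2 + 30*s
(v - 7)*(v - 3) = v^2 - 10*v + 21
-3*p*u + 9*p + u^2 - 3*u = (-3*p + u)*(u - 3)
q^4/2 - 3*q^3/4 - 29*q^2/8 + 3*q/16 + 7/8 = (q/2 + 1)*(q - 7/2)*(q - 1/2)*(q + 1/2)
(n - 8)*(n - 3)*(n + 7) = n^3 - 4*n^2 - 53*n + 168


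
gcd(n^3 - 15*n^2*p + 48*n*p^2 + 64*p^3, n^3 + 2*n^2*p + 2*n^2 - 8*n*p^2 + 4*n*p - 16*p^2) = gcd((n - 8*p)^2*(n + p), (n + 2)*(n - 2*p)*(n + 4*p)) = 1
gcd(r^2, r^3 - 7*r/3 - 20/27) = 1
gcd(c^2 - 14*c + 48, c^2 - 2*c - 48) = c - 8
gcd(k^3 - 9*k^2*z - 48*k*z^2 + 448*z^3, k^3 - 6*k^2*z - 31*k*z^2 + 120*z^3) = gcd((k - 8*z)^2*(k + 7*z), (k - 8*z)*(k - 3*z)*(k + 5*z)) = -k + 8*z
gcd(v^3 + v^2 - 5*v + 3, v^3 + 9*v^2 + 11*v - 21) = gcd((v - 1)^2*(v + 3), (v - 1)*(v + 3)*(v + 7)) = v^2 + 2*v - 3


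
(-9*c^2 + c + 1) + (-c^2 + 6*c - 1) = -10*c^2 + 7*c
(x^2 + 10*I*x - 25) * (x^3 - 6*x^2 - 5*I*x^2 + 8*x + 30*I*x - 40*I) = x^5 - 6*x^4 + 5*I*x^4 + 33*x^3 - 30*I*x^3 - 150*x^2 + 165*I*x^2 + 200*x - 750*I*x + 1000*I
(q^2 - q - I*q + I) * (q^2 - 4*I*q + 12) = q^4 - q^3 - 5*I*q^3 + 8*q^2 + 5*I*q^2 - 8*q - 12*I*q + 12*I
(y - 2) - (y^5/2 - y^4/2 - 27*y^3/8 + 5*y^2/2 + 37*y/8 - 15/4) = -y^5/2 + y^4/2 + 27*y^3/8 - 5*y^2/2 - 29*y/8 + 7/4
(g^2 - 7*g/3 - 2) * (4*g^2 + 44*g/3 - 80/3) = 4*g^4 + 16*g^3/3 - 620*g^2/9 + 296*g/9 + 160/3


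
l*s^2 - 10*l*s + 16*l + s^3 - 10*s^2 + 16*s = (l + s)*(s - 8)*(s - 2)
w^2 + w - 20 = (w - 4)*(w + 5)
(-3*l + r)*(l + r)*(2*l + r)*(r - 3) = -6*l^3*r + 18*l^3 - 7*l^2*r^2 + 21*l^2*r + r^4 - 3*r^3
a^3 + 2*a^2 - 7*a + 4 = (a - 1)^2*(a + 4)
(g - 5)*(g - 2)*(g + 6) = g^3 - g^2 - 32*g + 60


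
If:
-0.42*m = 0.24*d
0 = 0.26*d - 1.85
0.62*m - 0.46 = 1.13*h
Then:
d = 7.12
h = -2.64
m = -4.07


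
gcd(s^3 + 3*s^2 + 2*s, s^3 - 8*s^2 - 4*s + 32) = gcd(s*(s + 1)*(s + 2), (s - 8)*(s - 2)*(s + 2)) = s + 2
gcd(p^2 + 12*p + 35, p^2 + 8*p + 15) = p + 5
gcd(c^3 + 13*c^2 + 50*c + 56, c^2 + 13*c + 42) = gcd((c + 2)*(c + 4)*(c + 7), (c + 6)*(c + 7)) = c + 7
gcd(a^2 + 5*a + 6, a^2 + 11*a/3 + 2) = a + 3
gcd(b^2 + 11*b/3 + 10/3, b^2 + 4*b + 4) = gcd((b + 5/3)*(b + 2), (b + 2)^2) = b + 2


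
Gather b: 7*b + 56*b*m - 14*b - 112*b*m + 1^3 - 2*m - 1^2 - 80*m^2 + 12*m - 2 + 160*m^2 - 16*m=b*(-56*m - 7) + 80*m^2 - 6*m - 2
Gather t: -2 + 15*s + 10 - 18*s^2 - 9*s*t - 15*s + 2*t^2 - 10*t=-18*s^2 + 2*t^2 + t*(-9*s - 10) + 8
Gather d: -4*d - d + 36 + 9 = 45 - 5*d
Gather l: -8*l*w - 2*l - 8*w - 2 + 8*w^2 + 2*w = l*(-8*w - 2) + 8*w^2 - 6*w - 2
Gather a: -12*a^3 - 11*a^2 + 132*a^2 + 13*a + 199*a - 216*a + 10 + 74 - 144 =-12*a^3 + 121*a^2 - 4*a - 60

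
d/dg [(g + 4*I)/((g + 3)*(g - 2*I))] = ((g + 3)*(g - 2*I) - (g + 3)*(g + 4*I) - (g - 2*I)*(g + 4*I))/((g + 3)^2*(g - 2*I)^2)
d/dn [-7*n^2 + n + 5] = 1 - 14*n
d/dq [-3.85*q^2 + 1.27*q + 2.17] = 1.27 - 7.7*q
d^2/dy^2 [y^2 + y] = 2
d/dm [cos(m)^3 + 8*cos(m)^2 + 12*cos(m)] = (3*sin(m)^2 - 16*cos(m) - 15)*sin(m)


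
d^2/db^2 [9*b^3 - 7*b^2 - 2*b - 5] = 54*b - 14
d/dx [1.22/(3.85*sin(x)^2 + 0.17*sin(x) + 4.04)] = -(9.394*sin(x) + 0.2074)*cos(x)/(3.85*sin(x)^2 + 0.17*sin(x) + 4.04)^2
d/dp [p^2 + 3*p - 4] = 2*p + 3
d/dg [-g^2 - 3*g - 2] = -2*g - 3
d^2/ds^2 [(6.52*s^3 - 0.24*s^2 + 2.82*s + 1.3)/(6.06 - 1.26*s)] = (-20.702304*s^3 + 298.704672*s^2 - 1436.627232*s - 29.565216)/(2.000376*s^3 - 28.862568*s^2 + 138.815208*s - 222.545016)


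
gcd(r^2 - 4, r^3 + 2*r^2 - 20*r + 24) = r - 2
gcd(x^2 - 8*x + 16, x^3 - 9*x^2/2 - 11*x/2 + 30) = x - 4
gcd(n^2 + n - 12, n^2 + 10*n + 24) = n + 4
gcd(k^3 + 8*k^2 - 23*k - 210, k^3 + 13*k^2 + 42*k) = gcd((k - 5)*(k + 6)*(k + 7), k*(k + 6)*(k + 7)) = k^2 + 13*k + 42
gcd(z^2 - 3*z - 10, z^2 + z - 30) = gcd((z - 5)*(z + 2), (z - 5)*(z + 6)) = z - 5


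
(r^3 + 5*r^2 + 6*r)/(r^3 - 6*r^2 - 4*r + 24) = r*(r + 3)/(r^2 - 8*r + 12)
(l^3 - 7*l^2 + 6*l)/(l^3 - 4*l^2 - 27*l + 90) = l*(l - 1)/(l^2 + 2*l - 15)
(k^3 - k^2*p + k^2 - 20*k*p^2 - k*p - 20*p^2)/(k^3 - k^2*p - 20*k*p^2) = (k + 1)/k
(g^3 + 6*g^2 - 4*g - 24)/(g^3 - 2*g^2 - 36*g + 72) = (g + 2)/(g - 6)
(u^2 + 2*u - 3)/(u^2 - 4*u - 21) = (u - 1)/(u - 7)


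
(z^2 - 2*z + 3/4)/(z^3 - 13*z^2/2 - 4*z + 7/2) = (z - 3/2)/(z^2 - 6*z - 7)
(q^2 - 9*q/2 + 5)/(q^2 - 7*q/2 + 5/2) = (q - 2)/(q - 1)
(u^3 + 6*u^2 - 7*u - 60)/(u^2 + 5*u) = u + 1 - 12/u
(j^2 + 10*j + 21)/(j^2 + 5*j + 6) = (j + 7)/(j + 2)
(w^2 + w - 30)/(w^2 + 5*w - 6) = (w - 5)/(w - 1)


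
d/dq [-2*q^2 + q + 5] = 1 - 4*q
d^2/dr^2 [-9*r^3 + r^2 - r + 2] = 2 - 54*r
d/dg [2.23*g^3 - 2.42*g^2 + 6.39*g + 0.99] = 6.69*g^2 - 4.84*g + 6.39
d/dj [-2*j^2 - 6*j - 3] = -4*j - 6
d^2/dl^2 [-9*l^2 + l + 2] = -18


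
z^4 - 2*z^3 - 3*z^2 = z^2*(z - 3)*(z + 1)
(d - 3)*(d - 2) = d^2 - 5*d + 6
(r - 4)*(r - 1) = r^2 - 5*r + 4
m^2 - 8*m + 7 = (m - 7)*(m - 1)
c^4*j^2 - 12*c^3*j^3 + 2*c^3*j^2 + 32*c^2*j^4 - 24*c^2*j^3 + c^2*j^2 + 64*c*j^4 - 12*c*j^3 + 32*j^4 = (c - 8*j)*(c - 4*j)*(c*j + j)^2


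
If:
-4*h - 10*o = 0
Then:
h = -5*o/2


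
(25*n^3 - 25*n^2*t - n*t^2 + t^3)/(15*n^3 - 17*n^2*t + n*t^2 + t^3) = (-5*n + t)/(-3*n + t)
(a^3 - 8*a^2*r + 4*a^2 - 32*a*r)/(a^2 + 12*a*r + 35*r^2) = a*(a^2 - 8*a*r + 4*a - 32*r)/(a^2 + 12*a*r + 35*r^2)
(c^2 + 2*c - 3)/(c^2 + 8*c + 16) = (c^2 + 2*c - 3)/(c^2 + 8*c + 16)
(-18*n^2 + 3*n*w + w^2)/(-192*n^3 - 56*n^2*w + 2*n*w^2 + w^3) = (-3*n + w)/(-32*n^2 - 4*n*w + w^2)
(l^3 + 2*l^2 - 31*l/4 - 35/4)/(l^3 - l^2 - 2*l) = (l^2 + l - 35/4)/(l*(l - 2))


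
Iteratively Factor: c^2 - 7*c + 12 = (c - 3)*(c - 4)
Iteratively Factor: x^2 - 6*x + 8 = (x - 4)*(x - 2)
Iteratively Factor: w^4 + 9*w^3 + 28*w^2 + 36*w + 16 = (w + 2)*(w^3 + 7*w^2 + 14*w + 8) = (w + 2)^2*(w^2 + 5*w + 4) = (w + 2)^2*(w + 4)*(w + 1)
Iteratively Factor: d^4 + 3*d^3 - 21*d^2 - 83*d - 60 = (d + 4)*(d^3 - d^2 - 17*d - 15) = (d + 3)*(d + 4)*(d^2 - 4*d - 5) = (d - 5)*(d + 3)*(d + 4)*(d + 1)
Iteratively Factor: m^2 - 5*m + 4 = (m - 1)*(m - 4)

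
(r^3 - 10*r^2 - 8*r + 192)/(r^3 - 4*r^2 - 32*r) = (r - 6)/r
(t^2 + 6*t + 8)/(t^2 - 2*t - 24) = (t + 2)/(t - 6)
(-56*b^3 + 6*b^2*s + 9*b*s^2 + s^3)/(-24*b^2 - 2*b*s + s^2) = (-14*b^2 + 5*b*s + s^2)/(-6*b + s)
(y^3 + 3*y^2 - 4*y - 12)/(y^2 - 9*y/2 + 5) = 2*(y^2 + 5*y + 6)/(2*y - 5)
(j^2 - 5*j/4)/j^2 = (j - 5/4)/j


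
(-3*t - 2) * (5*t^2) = -15*t^3 - 10*t^2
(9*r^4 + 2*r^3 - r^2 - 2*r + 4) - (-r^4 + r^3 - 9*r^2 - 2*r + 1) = 10*r^4 + r^3 + 8*r^2 + 3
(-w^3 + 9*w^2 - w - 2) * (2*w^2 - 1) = -2*w^5 + 18*w^4 - w^3 - 13*w^2 + w + 2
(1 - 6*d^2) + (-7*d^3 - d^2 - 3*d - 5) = -7*d^3 - 7*d^2 - 3*d - 4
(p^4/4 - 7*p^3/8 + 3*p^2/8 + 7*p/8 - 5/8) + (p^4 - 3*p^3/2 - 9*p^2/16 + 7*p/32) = 5*p^4/4 - 19*p^3/8 - 3*p^2/16 + 35*p/32 - 5/8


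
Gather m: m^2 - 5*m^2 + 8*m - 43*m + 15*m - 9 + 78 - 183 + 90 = -4*m^2 - 20*m - 24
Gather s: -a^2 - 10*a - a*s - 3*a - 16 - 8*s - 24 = -a^2 - 13*a + s*(-a - 8) - 40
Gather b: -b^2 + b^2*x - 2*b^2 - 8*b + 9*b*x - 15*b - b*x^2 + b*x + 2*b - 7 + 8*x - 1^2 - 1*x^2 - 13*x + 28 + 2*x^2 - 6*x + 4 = b^2*(x - 3) + b*(-x^2 + 10*x - 21) + x^2 - 11*x + 24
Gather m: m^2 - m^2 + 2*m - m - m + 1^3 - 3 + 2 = 0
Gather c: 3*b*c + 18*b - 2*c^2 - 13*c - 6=18*b - 2*c^2 + c*(3*b - 13) - 6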